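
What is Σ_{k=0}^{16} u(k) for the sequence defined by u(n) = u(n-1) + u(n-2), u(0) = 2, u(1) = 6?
Computing the sequence terms: 2, 6, 8, 14, 22, 36, 58, 94, 152, 246, 398, 644, 1042, 1686, 2728, 4414, 7142
Adding these values together:

18692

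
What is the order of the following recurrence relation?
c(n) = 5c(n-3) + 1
The order is the largest lag k for which c(n-k) appears. Here the deepest term is c(n-3) (the 1 term is non-homogeneous and does not affect the order), so the order is 3.

Order 3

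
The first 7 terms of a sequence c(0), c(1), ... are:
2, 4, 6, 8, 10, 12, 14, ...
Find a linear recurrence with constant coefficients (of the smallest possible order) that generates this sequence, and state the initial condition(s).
Look for the lowest-order linear relation among consecutive terms.
Observation: consecutive differences are constant (= 2).
Check at n=2: 1·4 + 2 = 6. ✓

c(n) = c(n-1) + 2, c(0) = 2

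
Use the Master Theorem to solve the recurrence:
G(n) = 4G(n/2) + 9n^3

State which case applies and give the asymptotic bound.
Master Theorem template: G(n) = a·G(n/b) + f(n).
Here: a=4, b=2, f(n)=9n^3
Compute log_b(a) = log_2(4) = 2.
f(n) = 9n^3 = Ω(n^(2+ε)) with ε = 1, and the regularity condition holds (a·f(n/b) = (a/b^3)·f(n) with a/b^3 = 2^-1 < 1). Case 3: G(n) = Θ(f(n)) = Θ(n^3).

Case 3: G(n) = Θ(n^3)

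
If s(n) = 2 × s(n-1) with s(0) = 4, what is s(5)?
Computing step by step:
s(0) = 4
s(1) = 2 × 4 = 8
s(2) = 2 × 8 = 16
s(3) = 2 × 16 = 32
s(4) = 2 × 32 = 64
s(5) = 2 × 64 = 128

128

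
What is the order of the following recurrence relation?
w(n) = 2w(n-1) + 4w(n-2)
The order is the largest lag k for which w(n-k) appears. Here the deepest term is w(n-2), so the order is 2.

Order 2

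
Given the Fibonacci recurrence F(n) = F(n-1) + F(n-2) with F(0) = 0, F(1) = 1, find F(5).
Computing the sequence terms:
0, 1, 1, 2, 3, 5

5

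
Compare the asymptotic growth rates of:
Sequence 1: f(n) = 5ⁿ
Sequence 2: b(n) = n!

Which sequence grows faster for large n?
Comparing growth rates:
Growth-rate hierarchy: log n ≺ any polynomial ≺ any exponential cⁿ (c>1) ≺ n! ≺ nⁿ.
factorial dominates exponential base 5 asymptotically.

b(n) grows faster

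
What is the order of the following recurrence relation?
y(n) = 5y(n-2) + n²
The order is the largest lag k for which y(n-k) appears. Here the deepest term is y(n-2) (the n² term is non-homogeneous and does not affect the order), so the order is 2.

Order 2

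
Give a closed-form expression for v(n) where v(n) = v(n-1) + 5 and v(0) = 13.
Recurrence: v(n) = v(n-1) + 5, initial: v(0) = 13.
Each step adds 5, so v(n) = v(0) + 5n = 5n + 13.

v(n) = 5n + 13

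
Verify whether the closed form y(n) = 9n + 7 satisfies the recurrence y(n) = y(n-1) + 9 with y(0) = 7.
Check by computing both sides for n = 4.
From the recurrence with y(0) = 7:
  y(0) = 7, y(1) = 16, y(2) = 25, y(3) = 34, y(4) = 43
  so the recurrence gives y(4) = 43.
From the proposed closed form y(n) = 9n + 7:
  y(4) = 43.
Both sides give 43 at n = 4, and the initial condition(s) match, so the closed form is consistent.

Yes, the closed form is correct.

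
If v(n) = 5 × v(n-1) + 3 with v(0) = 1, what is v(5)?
Computing step by step:
v(0) = 1
v(1) = 5 × 1 + 3 = 8
v(2) = 5 × 8 + 3 = 43
v(3) = 5 × 43 + 3 = 218
v(4) = 5 × 218 + 3 = 1093
v(5) = 5 × 1093 + 3 = 5468

5468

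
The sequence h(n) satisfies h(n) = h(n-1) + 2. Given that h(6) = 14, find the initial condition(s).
h(6) = h(0) + 6·2, so h(0) = 14 - 12 = 2.

h(0) = 2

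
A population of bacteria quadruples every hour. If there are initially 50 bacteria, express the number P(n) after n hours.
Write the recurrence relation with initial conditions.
Each hour multiplies the count by 4, so the count after n hours depends only on the count after n-1 hours: P(n) = 4 × P(n-1). The starting count gives P(0) = 50.
Unrolling n times gives the closed form P(n) = 50 × 4ⁿ.

P(n) = 4 × P(n-1), P(0) = 50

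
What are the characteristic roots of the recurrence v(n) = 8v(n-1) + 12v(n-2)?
Substitute v(n) = rⁿ and divide through by rⁿ⁻²: r² - 8r - 12 = 0
Discriminant: 8² + 4·12 = 112, not a perfect square, so by the quadratic formula r = (8 ± √112)/2.
General solution: v(n) = A·r₁ⁿ + B·r₂ⁿ where r₁,r₂ = (8 ± √112)/2

Characteristic: r² - 8r - 12 = 0, Roots: r = (8 ± √112)/2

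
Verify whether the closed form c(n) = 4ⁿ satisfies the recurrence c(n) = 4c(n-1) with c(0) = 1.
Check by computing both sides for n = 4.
From the recurrence with c(0) = 1:
  c(0) = 1, c(1) = 4, c(2) = 16, c(3) = 64, c(4) = 256
  so the recurrence gives c(4) = 256.
From the proposed closed form c(n) = 4ⁿ:
  c(4) = 256.
Both sides give 256 at n = 4, and the initial condition(s) match, so the closed form is consistent.

Yes, the closed form is correct.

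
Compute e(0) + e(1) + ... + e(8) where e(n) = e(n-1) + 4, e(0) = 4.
Computing the sequence terms: 4, 8, 12, 16, 20, 24, 28, 32, 36
Adding these values together:

180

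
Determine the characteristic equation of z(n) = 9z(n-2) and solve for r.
Substitute z(n) = rⁿ and divide through by rⁿ⁻²: r² - 9 = 0
Factor: (r - 3)(r + 3) = 0, so r = 3, -3.
General solution: z(n) = A·3ⁿ + B·(-3)ⁿ

Characteristic: r² - 9 = 0, Roots: r = 3, -3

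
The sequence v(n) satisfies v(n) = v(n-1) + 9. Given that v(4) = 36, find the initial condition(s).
v(4) = v(0) + 4·9, so v(0) = 36 - 36 = 0.

v(0) = 0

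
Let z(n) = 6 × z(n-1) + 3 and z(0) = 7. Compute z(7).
Computing step by step:
z(0) = 7
z(1) = 6 × 7 + 3 = 45
z(2) = 6 × 45 + 3 = 273
z(3) = 6 × 273 + 3 = 1641
z(4) = 6 × 1641 + 3 = 9849
z(5) = 6 × 9849 + 3 = 59097
z(6) = 6 × 59097 + 3 = 354585
z(7) = 6 × 354585 + 3 = 2127513

2127513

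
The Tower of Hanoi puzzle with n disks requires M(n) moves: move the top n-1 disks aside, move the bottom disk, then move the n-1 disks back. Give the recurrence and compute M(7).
Moving n disks = move the top n-1 disks aside (M(n-1) moves) + move the largest disk (1 move) + move the n-1 disks back on top (M(n-1) moves), so M(n) = 2M(n-1) + 1, with M(1) = 1 (a single disk takes one move).
First terms: 1, 3, 7, 15, 31, 63, … — each is one less than a power of 2. Indeed M(n) + 1 = 2(M(n-1) + 1) with M(1) + 1 = 2, so M(n) + 1 = 2ⁿ and M(n) = 2ⁿ - 1.
Hence M(7) = 2^7 - 1 = 128 - 1 = 127.

M(n) = 2M(n-1) + 1, M(1) = 1; M(7) = 127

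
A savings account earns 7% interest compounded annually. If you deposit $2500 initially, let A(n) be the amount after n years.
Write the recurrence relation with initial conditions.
Each year the balance grows by 7%, i.e. is multiplied by 1 + 7/100 = 1.07, so A(n) = 1.07 × A(n-1). The initial deposit gives A(0) = 2500.
Unrolling gives the closed form A(n) = 2500 × (1.07)ⁿ.

A(n) = 1.07 × A(n-1), A(0) = 2500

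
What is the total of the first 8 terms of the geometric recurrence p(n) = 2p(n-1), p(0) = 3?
Computing the sequence terms: 3, 6, 12, 24, 48, 96, 192, 384
Adding these values together:

765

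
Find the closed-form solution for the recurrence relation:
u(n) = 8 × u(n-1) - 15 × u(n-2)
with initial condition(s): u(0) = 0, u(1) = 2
Recurrence: u(n) = 8 × u(n-1) - 15 × u(n-2), initial: u(0) = 0, u(1) = 2.
Characteristic equation: r² - 8r + 15 = 0, which factors as (r - 5)(r - 3) = 0, so r = 5, 3. General solution u(n) = A·5ⁿ + B·3ⁿ. From u(0) = 0: A + B = 0. From u(1) = 2: 5A + 3B = 2. Solving gives A = 1, B = -1.

u(n) = 5ⁿ - 3ⁿ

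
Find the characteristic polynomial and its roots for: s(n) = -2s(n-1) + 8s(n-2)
Substitute s(n) = rⁿ and divide through by rⁿ⁻²: r² + 2r - 8 = 0
Factor: (r + 4)(r - 2) = 0, so r = -4, 2.
General solution: s(n) = A·(-4)ⁿ + B·2ⁿ

Characteristic: r² + 2r - 8 = 0, Roots: r = -4, 2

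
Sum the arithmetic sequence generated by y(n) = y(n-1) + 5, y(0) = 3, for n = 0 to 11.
Computing the sequence terms: 3, 8, 13, 18, 23, 28, 33, 38, 43, 48, 53, 58
Adding these values together:

366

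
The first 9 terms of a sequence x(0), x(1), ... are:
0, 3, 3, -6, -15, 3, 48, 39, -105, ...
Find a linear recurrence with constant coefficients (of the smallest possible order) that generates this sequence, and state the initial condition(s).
Look for the lowest-order linear relation among consecutive terms.
Observation: x(n) - 1·x(n-1) - (-3)·x(n-2) = 0 holds for the shown terms, and no order-1 relation x(n) = α·x(n-1) + β fits.
Check at n=3: 1·3 + (-3)·3 = -6. ✓

x(n) = x(n-1) - 3x(n-2), x(0) = 0, x(1) = 3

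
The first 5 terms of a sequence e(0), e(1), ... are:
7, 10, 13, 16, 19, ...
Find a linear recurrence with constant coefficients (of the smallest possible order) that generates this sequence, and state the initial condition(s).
Look for the lowest-order linear relation among consecutive terms.
Observation: consecutive differences are constant (= 3).
Check at n=2: 1·10 + 3 = 13. ✓

e(n) = e(n-1) + 3, e(0) = 7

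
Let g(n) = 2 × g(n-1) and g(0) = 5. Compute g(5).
Computing step by step:
g(0) = 5
g(1) = 2 × 5 = 10
g(2) = 2 × 10 = 20
g(3) = 2 × 20 = 40
g(4) = 2 × 40 = 80
g(5) = 2 × 80 = 160

160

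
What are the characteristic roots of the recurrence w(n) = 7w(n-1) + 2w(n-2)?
Substitute w(n) = rⁿ and divide through by rⁿ⁻²: r² - 7r - 2 = 0
Discriminant: 7² + 4·2 = 57, not a perfect square, so by the quadratic formula r = (7 ± √57)/2.
General solution: w(n) = A·r₁ⁿ + B·r₂ⁿ where r₁,r₂ = (7 ± √57)/2

Characteristic: r² - 7r - 2 = 0, Roots: r = (7 ± √57)/2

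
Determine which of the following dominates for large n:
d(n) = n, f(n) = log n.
Comparing growth rates:
Growth-rate hierarchy: log n ≺ any polynomial ≺ any exponential cⁿ (c>1) ≺ n! ≺ nⁿ.
polynomial degree 1 dominates logarithmic asymptotically.

d(n) grows faster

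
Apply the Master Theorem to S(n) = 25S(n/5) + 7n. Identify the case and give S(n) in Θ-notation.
Master Theorem template: S(n) = a·S(n/b) + f(n).
Here: a=25, b=5, f(n)=7n
Compute log_b(a) = log_5(25) = 2.
f(n) = 7n = O(n^(2-ε)) with ε = 1. Case 1: S(n) = Θ(n^log_b(a)) = Θ(n^2).

Case 1: S(n) = Θ(n^2)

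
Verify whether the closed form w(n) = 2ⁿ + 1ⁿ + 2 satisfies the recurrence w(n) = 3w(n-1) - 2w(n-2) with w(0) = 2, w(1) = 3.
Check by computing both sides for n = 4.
From the recurrence with w(0) = 2, w(1) = 3:
  w(0) = 2, w(1) = 3, w(2) = 5, w(3) = 9, w(4) = 17
  so the recurrence gives w(4) = 17.
From the proposed closed form w(n) = 2ⁿ + 1ⁿ + 2:
  w(4) = 19.
The recurrence gives 17 but the closed form gives 19, so the closed form does not satisfy the recurrence.

No, the closed form is incorrect.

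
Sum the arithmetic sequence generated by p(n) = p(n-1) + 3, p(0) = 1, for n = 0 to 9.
Computing the sequence terms: 1, 4, 7, 10, 13, 16, 19, 22, 25, 28
Adding these values together:

145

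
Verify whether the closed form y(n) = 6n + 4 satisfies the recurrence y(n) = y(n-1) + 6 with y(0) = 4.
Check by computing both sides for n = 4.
From the recurrence with y(0) = 4:
  y(0) = 4, y(1) = 10, y(2) = 16, y(3) = 22, y(4) = 28
  so the recurrence gives y(4) = 28.
From the proposed closed form y(n) = 6n + 4:
  y(4) = 28.
Both sides give 28 at n = 4, and the initial condition(s) match, so the closed form is consistent.

Yes, the closed form is correct.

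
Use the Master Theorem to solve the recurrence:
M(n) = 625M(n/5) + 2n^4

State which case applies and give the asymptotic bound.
Master Theorem template: M(n) = a·M(n/b) + f(n).
Here: a=625, b=5, f(n)=2n^4
Compute log_b(a) = log_5(625) = 4.
f(n) = 2n^4 = Θ(n^4). Case 2: M(n) = Θ(n^4 log n).

Case 2: M(n) = Θ(n^4 log n)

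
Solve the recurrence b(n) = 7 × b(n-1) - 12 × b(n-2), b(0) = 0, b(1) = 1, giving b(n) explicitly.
Recurrence: b(n) = 7 × b(n-1) - 12 × b(n-2), initial: b(0) = 0, b(1) = 1.
Characteristic equation: r² - 7r + 12 = 0, which factors as (r - 4)(r - 3) = 0, so r = 4, 3. General solution b(n) = A·4ⁿ + B·3ⁿ. From b(0) = 0: A + B = 0. From b(1) = 1: 4A + 3B = 1. Solving gives A = 1, B = -1.

b(n) = 4ⁿ - 3ⁿ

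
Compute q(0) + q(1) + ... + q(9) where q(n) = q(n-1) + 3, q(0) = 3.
Computing the sequence terms: 3, 6, 9, 12, 15, 18, 21, 24, 27, 30
Adding these values together:

165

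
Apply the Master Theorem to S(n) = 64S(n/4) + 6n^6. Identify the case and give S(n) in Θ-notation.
Master Theorem template: S(n) = a·S(n/b) + f(n).
Here: a=64, b=4, f(n)=6n^6
Compute log_b(a) = log_4(64) = 3.
f(n) = 6n^6 = Ω(n^(3+ε)) with ε = 3, and the regularity condition holds (a·f(n/b) = (a/b^6)·f(n) with a/b^6 = 4^-3 < 1). Case 3: S(n) = Θ(f(n)) = Θ(n^6).

Case 3: S(n) = Θ(n^6)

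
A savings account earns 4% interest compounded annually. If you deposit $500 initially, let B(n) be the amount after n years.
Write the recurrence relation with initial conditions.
Each year the balance grows by 4%, i.e. is multiplied by 1 + 4/100 = 1.04, so B(n) = 1.04 × B(n-1). The initial deposit gives B(0) = 500.
Unrolling gives the closed form B(n) = 500 × (1.04)ⁿ.

B(n) = 1.04 × B(n-1), B(0) = 500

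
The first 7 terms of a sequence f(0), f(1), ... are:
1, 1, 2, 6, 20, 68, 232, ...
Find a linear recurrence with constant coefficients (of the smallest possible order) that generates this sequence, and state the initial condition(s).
Look for the lowest-order linear relation among consecutive terms.
Observation: f(n) - 4·f(n-1) - (-2)·f(n-2) = 0 holds for the shown terms, and no order-1 relation f(n) = α·f(n-1) + β fits.
Check at n=3: 4·2 + (-2)·1 = 6. ✓

f(n) = 4f(n-1) - 2f(n-2), f(0) = 1, f(1) = 1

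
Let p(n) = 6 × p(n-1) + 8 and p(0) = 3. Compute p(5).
Computing step by step:
p(0) = 3
p(1) = 6 × 3 + 8 = 26
p(2) = 6 × 26 + 8 = 164
p(3) = 6 × 164 + 8 = 992
p(4) = 6 × 992 + 8 = 5960
p(5) = 6 × 5960 + 8 = 35768

35768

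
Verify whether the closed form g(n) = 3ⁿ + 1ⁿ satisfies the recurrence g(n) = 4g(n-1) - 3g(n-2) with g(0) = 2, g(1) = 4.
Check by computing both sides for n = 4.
From the recurrence with g(0) = 2, g(1) = 4:
  g(0) = 2, g(1) = 4, g(2) = 10, g(3) = 28, g(4) = 82
  so the recurrence gives g(4) = 82.
From the proposed closed form g(n) = 3ⁿ + 1ⁿ:
  g(4) = 82.
Both sides give 82 at n = 4, and the initial condition(s) match, so the closed form is consistent.

Yes, the closed form is correct.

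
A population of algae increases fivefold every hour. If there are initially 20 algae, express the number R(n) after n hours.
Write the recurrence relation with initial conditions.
Each hour multiplies the count by 5, so the count after n hours depends only on the count after n-1 hours: R(n) = 5 × R(n-1). The starting count gives R(0) = 20.
Unrolling n times gives the closed form R(n) = 20 × 5ⁿ.

R(n) = 5 × R(n-1), R(0) = 20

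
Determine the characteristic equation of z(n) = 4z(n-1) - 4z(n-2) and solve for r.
Substitute z(n) = rⁿ and divide through by rⁿ⁻²: r² - 4r + 4 = 0
Factor: (r - 2)² = 0, so r = 2 (double root).
General solution: z(n) = (A + Bn)·2ⁿ

Characteristic: r² - 4r + 4 = 0, Roots: r = 2 (double root)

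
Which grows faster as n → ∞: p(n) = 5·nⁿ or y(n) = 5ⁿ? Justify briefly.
Comparing growth rates:
Growth-rate hierarchy: log n ≺ any polynomial ≺ any exponential cⁿ (c>1) ≺ n! ≺ nⁿ.
super-exponential nⁿ dominates exponential base 5 asymptotically.

p(n) grows faster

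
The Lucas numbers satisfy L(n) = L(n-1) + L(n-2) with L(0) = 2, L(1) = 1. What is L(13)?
Computing the sequence terms:
2, 1, 3, 4, 7, 11, 18, 29, 47, 76, 123, 199, 322, 521

521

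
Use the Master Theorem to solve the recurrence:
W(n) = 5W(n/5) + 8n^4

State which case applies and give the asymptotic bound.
Master Theorem template: W(n) = a·W(n/b) + f(n).
Here: a=5, b=5, f(n)=8n^4
Compute log_b(a) = log_5(5) = 1.
f(n) = 8n^4 = Ω(n^(1+ε)) with ε = 3, and the regularity condition holds (a·f(n/b) = (a/b^4)·f(n) with a/b^4 = 5^-3 < 1). Case 3: W(n) = Θ(f(n)) = Θ(n^4).

Case 3: W(n) = Θ(n^4)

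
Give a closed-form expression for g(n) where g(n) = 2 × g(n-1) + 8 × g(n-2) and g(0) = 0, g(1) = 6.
Recurrence: g(n) = 2 × g(n-1) + 8 × g(n-2), initial: g(0) = 0, g(1) = 6.
Characteristic equation: r² - 2r - 8 = 0, which factors as (r - 4)(r + 2) = 0, so r = 4, -2. General solution g(n) = A·4ⁿ + B·(-2)ⁿ. From g(0) = 0: A + B = 0. From g(1) = 6: 4A - 2B = 6. Solving gives A = 1, B = -1.

g(n) = 4ⁿ - (-2)ⁿ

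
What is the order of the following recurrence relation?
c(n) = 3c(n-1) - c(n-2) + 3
The order is the largest lag k for which c(n-k) appears. Here the deepest term is c(n-2) (the 3 term is non-homogeneous and does not affect the order), so the order is 2.

Order 2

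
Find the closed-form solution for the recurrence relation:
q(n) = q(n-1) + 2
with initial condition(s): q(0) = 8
Recurrence: q(n) = q(n-1) + 2, initial: q(0) = 8.
Each step adds 2, so q(n) = q(0) + 2n = 2n + 8.

q(n) = 2n + 8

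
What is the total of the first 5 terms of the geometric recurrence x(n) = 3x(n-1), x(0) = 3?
Computing the sequence terms: 3, 9, 27, 81, 243
Adding these values together:

363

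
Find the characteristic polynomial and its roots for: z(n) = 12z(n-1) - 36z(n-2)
Substitute z(n) = rⁿ and divide through by rⁿ⁻²: r² - 12r + 36 = 0
Factor: (r - 6)² = 0, so r = 6 (double root).
General solution: z(n) = (A + Bn)·6ⁿ

Characteristic: r² - 12r + 36 = 0, Roots: r = 6 (double root)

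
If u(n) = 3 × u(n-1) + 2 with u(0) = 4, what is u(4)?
Computing step by step:
u(0) = 4
u(1) = 3 × 4 + 2 = 14
u(2) = 3 × 14 + 2 = 44
u(3) = 3 × 44 + 2 = 134
u(4) = 3 × 134 + 2 = 404

404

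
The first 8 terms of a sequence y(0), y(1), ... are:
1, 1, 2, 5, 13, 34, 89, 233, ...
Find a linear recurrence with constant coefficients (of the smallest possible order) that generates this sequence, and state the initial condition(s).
Look for the lowest-order linear relation among consecutive terms.
Observation: y(n) - 3·y(n-1) - (-1)·y(n-2) = 0 holds for the shown terms, and no order-1 relation y(n) = α·y(n-1) + β fits.
Check at n=3: 3·2 + (-1)·1 = 5. ✓

y(n) = 3y(n-1) - y(n-2), y(0) = 1, y(1) = 1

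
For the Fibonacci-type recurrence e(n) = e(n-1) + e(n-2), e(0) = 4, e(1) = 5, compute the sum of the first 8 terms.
Computing the sequence terms: 4, 5, 9, 14, 23, 37, 60, 97
Adding these values together:

249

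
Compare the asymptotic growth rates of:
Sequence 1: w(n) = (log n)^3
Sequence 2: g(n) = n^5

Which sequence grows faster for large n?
Comparing growth rates:
Growth-rate hierarchy: log n ≺ any polynomial ≺ any exponential cⁿ (c>1) ≺ n! ≺ nⁿ.
polynomial degree 5 dominates polylogarithmic (log n)^3 asymptotically.

g(n) grows faster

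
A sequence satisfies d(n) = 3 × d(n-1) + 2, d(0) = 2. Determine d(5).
Computing step by step:
d(0) = 2
d(1) = 3 × 2 + 2 = 8
d(2) = 3 × 8 + 2 = 26
d(3) = 3 × 26 + 2 = 80
d(4) = 3 × 80 + 2 = 242
d(5) = 3 × 242 + 2 = 728

728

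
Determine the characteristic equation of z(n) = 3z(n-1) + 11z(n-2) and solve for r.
Substitute z(n) = rⁿ and divide through by rⁿ⁻²: r² - 3r - 11 = 0
Discriminant: 3² + 4·11 = 53, not a perfect square, so by the quadratic formula r = (3 ± √53)/2.
General solution: z(n) = A·r₁ⁿ + B·r₂ⁿ where r₁,r₂ = (3 ± √53)/2

Characteristic: r² - 3r - 11 = 0, Roots: r = (3 ± √53)/2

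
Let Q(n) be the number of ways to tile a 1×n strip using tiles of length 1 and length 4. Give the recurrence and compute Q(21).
Condition on the last tile: it has length 1 (leaving a 1×(n-1) strip) or length 4 (leaving a 1×(n-4) strip), so Q(n) = Q(n-1) + Q(n-4) (order-4 linear recurrence).
For 0 ≤ i < 4 only unit tiles fit, so Q(i) = 1.
Iterating the recurrence: Q(4) = 2, Q(5) = 3, Q(6) = 4, Q(7) = 5, Q(8) = 7, Q(9) = 10, Q(10) = 14, Q(11) = 19, Q(12) = 26, Q(13) = 36, Q(14) = 50, Q(15) = 69, Q(16) = 95, Q(17) = 131, Q(18) = 181, Q(19) = 250, Q(20) = 345, Q(21) = 476.

Q(n) = Q(n-1) + Q(n-4), with Q(i) = 1 for 0 ≤ i < 4; Q(21) = 476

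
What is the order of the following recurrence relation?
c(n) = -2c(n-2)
The order is the largest lag k for which c(n-k) appears. Here the deepest term is c(n-2), so the order is 2.

Order 2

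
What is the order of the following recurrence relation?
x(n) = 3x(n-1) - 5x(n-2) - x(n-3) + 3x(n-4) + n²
The order is the largest lag k for which x(n-k) appears. Here the deepest term is x(n-4) (the n² term is non-homogeneous and does not affect the order), so the order is 4.

Order 4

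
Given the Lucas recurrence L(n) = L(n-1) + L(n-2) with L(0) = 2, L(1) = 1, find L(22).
Computing the sequence terms:
2, 1, 3, 4, 7, 11, 18, 29, 47, 76, 123, 199, 322, 521, 843, 1364, 2207, 3571, 5778, 9349, 15127, 24476, 39603

39603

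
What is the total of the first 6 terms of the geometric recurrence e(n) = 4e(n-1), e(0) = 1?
Computing the sequence terms: 1, 4, 16, 64, 256, 1024
Adding these values together:

1365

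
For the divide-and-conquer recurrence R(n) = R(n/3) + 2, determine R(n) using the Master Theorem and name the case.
Master Theorem template: R(n) = a·R(n/b) + f(n).
Here: a=1, b=3, f(n)=2
Compute log_b(a) = log_3(1) = 0.
f(n) = 2 = Θ(1). Case 2: R(n) = Θ(log n).

Case 2: R(n) = Θ(log n)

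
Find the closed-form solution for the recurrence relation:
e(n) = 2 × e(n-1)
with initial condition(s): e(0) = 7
Recurrence: e(n) = 2 × e(n-1), initial: e(0) = 7.
Each term is 2 times the previous, so this is geometric with ratio 2. After n steps: e(n) = e(0)·2ⁿ = 7·2ⁿ.

e(n) = 7·2ⁿ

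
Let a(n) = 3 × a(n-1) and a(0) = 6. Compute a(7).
Computing step by step:
a(0) = 6
a(1) = 3 × 6 = 18
a(2) = 3 × 18 = 54
a(3) = 3 × 54 = 162
a(4) = 3 × 162 = 486
a(5) = 3 × 486 = 1458
a(6) = 3 × 1458 = 4374
a(7) = 3 × 4374 = 13122

13122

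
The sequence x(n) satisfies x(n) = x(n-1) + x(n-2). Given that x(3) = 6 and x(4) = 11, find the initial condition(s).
Work backwards using x(k) = x(k+2) - x(k+1):
x(2) = x(4) - x(3) = 11 - 6 = 5
x(1) = x(3) - x(2) = 6 - 5 = 1
x(0) = x(2) - x(1) = 5 - 1 = 4

x(0) = 4, x(1) = 1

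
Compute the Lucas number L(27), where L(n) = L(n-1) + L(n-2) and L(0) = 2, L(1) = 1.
Computing the sequence terms:
2, 1, 3, 4, 7, 11, 18, 29, 47, 76, 123, 199, 322, 521, 843, 1364, 2207, 3571, 5778, 9349, 15127, 24476, 39603, 64079, 103682, 167761, 271443, 439204

439204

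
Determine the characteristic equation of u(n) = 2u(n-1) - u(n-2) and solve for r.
Substitute u(n) = rⁿ and divide through by rⁿ⁻²: r² - 2r + 1 = 0
Factor: (r - 1)² = 0, so r = 1 (double root).
General solution: u(n) = (A + Bn)·1ⁿ

Characteristic: r² - 2r + 1 = 0, Roots: r = 1 (double root)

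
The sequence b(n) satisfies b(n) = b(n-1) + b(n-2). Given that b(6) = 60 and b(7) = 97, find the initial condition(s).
Work backwards using b(k) = b(k+2) - b(k+1):
b(5) = b(7) - b(6) = 97 - 60 = 37
b(4) = b(6) - b(5) = 60 - 37 = 23
b(3) = b(5) - b(4) = 37 - 23 = 14
b(2) = b(4) - b(3) = 23 - 14 = 9
b(1) = b(3) - b(2) = 14 - 9 = 5
b(0) = b(2) - b(1) = 9 - 5 = 4

b(0) = 4, b(1) = 5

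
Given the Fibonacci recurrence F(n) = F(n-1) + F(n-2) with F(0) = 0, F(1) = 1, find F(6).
Computing the sequence terms:
0, 1, 1, 2, 3, 5, 8

8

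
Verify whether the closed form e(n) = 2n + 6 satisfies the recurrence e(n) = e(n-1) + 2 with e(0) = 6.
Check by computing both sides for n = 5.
From the recurrence with e(0) = 6:
  e(0) = 6, e(1) = 8, e(2) = 10, e(3) = 12, e(4) = 14, e(5) = 16
  so the recurrence gives e(5) = 16.
From the proposed closed form e(n) = 2n + 6:
  e(5) = 16.
Both sides give 16 at n = 5, and the initial condition(s) match, so the closed form is consistent.

Yes, the closed form is correct.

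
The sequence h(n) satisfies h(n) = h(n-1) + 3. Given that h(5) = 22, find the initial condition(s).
h(5) = h(0) + 5·3, so h(0) = 22 - 15 = 7.

h(0) = 7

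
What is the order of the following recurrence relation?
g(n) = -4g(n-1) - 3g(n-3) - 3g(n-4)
The order is the largest lag k for which g(n-k) appears. Here the deepest term is g(n-4), so the order is 4.

Order 4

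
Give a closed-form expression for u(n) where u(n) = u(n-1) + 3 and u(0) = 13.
Recurrence: u(n) = u(n-1) + 3, initial: u(0) = 13.
Each step adds 3, so u(n) = u(0) + 3n = 3n + 13.

u(n) = 3n + 13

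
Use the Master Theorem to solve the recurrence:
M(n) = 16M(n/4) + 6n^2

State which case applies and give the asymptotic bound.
Master Theorem template: M(n) = a·M(n/b) + f(n).
Here: a=16, b=4, f(n)=6n^2
Compute log_b(a) = log_4(16) = 2.
f(n) = 6n^2 = Θ(n^2). Case 2: M(n) = Θ(n^2 log n).

Case 2: M(n) = Θ(n^2 log n)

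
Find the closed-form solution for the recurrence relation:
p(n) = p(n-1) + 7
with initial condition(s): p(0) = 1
Recurrence: p(n) = p(n-1) + 7, initial: p(0) = 1.
Each step adds 7, so p(n) = p(0) + 7n = 7n + 1.

p(n) = 7n + 1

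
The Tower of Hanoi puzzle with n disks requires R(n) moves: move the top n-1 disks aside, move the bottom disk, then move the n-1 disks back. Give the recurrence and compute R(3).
Moving n disks = move the top n-1 disks aside (R(n-1) moves) + move the largest disk (1 move) + move the n-1 disks back on top (R(n-1) moves), so R(n) = 2R(n-1) + 1, with R(1) = 1 (a single disk takes one move).
First terms: 1, 3, 7, … — each is one less than a power of 2. Indeed R(n) + 1 = 2(R(n-1) + 1) with R(1) + 1 = 2, so R(n) + 1 = 2ⁿ and R(n) = 2ⁿ - 1.
Hence R(3) = 2^3 - 1 = 8 - 1 = 7.

R(n) = 2R(n-1) + 1, R(1) = 1; R(3) = 7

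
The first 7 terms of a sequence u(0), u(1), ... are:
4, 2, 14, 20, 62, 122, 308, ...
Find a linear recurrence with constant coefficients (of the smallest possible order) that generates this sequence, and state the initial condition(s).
Look for the lowest-order linear relation among consecutive terms.
Observation: u(n) - 1·u(n-1) - (3)·u(n-2) = 0 holds for the shown terms, and no order-1 relation u(n) = α·u(n-1) + β fits.
Check at n=3: 1·14 + (3)·2 = 20. ✓

u(n) = u(n-1) + 3u(n-2), u(0) = 4, u(1) = 2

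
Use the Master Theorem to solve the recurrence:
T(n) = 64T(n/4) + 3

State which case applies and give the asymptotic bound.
Master Theorem template: T(n) = a·T(n/b) + f(n).
Here: a=64, b=4, f(n)=3
Compute log_b(a) = log_4(64) = 3.
f(n) = 3 = O(n^(3-ε)) with ε = 3. Case 1: T(n) = Θ(n^log_b(a)) = Θ(n^3).

Case 1: T(n) = Θ(n^3)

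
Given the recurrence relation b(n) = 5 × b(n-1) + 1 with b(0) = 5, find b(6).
Computing step by step:
b(0) = 5
b(1) = 5 × 5 + 1 = 26
b(2) = 5 × 26 + 1 = 131
b(3) = 5 × 131 + 1 = 656
b(4) = 5 × 656 + 1 = 3281
b(5) = 5 × 3281 + 1 = 16406
b(6) = 5 × 16406 + 1 = 82031

82031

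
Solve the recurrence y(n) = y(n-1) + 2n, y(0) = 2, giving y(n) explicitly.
Recurrence: y(n) = y(n-1) + 2n, initial: y(0) = 2.
Telescoping: y(n) = y(0) + 2·Σᵢ₌₁ⁿ i = 2 + 2·n(n+1)/2.

y(n) = 2·n(n+1)/2 + 2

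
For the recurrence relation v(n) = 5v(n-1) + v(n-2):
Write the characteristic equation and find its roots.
Substitute v(n) = rⁿ and divide through by rⁿ⁻²: r² - 5r - 1 = 0
Discriminant: 5² + 4·1 = 29, not a perfect square, so by the quadratic formula r = (5 ± √29)/2.
General solution: v(n) = A·r₁ⁿ + B·r₂ⁿ where r₁,r₂ = (5 ± √29)/2

Characteristic: r² - 5r - 1 = 0, Roots: r = (5 ± √29)/2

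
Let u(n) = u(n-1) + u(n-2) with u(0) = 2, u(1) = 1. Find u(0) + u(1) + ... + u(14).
Computing the sequence terms: 2, 1, 3, 4, 7, 11, 18, 29, 47, 76, 123, 199, 322, 521, 843
Adding these values together:

2206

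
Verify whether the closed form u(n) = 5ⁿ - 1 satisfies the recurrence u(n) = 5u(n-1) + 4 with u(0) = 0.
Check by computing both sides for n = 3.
From the recurrence with u(0) = 0:
  u(0) = 0, u(1) = 4, u(2) = 24, u(3) = 124
  so the recurrence gives u(3) = 124.
From the proposed closed form u(n) = 5ⁿ - 1:
  u(3) = 124.
Both sides give 124 at n = 3, and the initial condition(s) match, so the closed form is consistent.

Yes, the closed form is correct.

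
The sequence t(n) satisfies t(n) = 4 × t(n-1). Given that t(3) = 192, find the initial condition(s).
In general t(n) = 4ⁿ · t(0). At n = 3: t(0) = t(3) / 4^3 = 192 / 64 = 3.

t(0) = 3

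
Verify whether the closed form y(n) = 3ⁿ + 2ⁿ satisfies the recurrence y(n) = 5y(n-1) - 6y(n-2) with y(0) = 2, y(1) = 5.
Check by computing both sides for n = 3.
From the recurrence with y(0) = 2, y(1) = 5:
  y(0) = 2, y(1) = 5, y(2) = 13, y(3) = 35
  so the recurrence gives y(3) = 35.
From the proposed closed form y(n) = 3ⁿ + 2ⁿ:
  y(3) = 35.
Both sides give 35 at n = 3, and the initial condition(s) match, so the closed form is consistent.

Yes, the closed form is correct.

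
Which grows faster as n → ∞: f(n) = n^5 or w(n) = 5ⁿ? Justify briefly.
Comparing growth rates:
Growth-rate hierarchy: log n ≺ any polynomial ≺ any exponential cⁿ (c>1) ≺ n! ≺ nⁿ.
exponential base 5 dominates polynomial degree 5 asymptotically.

w(n) grows faster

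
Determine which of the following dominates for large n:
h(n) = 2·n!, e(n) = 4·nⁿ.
Comparing growth rates:
Growth-rate hierarchy: log n ≺ any polynomial ≺ any exponential cⁿ (c>1) ≺ n! ≺ nⁿ.
super-exponential nⁿ dominates factorial asymptotically.

e(n) grows faster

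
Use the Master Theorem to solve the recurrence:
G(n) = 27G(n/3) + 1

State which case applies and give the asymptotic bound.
Master Theorem template: G(n) = a·G(n/b) + f(n).
Here: a=27, b=3, f(n)=1
Compute log_b(a) = log_3(27) = 3.
f(n) = 1 = O(n^(3-ε)) with ε = 3. Case 1: G(n) = Θ(n^log_b(a)) = Θ(n^3).

Case 1: G(n) = Θ(n^3)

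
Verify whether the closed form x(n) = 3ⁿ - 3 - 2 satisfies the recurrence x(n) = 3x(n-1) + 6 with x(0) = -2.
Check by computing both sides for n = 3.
From the recurrence with x(0) = -2:
  x(0) = -2, x(1) = 0, x(2) = 6, x(3) = 24
  so the recurrence gives x(3) = 24.
From the proposed closed form x(n) = 3ⁿ - 3 - 2:
  x(3) = 22.
The recurrence gives 24 but the closed form gives 22, so the closed form does not satisfy the recurrence.

No, the closed form is incorrect.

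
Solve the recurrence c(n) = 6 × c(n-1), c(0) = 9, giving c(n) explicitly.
Recurrence: c(n) = 6 × c(n-1), initial: c(0) = 9.
Each term is 6 times the previous, so this is geometric with ratio 6. After n steps: c(n) = c(0)·6ⁿ = 9·6ⁿ.

c(n) = 9·6ⁿ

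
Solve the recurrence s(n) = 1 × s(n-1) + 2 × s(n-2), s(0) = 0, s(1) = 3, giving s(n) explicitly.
Recurrence: s(n) = 1 × s(n-1) + 2 × s(n-2), initial: s(0) = 0, s(1) = 3.
Characteristic equation: r² - 1r - 2 = 0, which factors as (r - 2)(r + 1) = 0, so r = 2, -1. General solution s(n) = A·2ⁿ + B·(-1)ⁿ. From s(0) = 0: A + B = 0. From s(1) = 3: 2A - 1B = 3. Solving gives A = 1, B = -1.

s(n) = 2ⁿ - (-1)ⁿ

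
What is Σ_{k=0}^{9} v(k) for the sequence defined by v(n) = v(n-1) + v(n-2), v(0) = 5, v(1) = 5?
Computing the sequence terms: 5, 5, 10, 15, 25, 40, 65, 105, 170, 275
Adding these values together:

715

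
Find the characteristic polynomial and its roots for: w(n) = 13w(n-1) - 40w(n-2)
Substitute w(n) = rⁿ and divide through by rⁿ⁻²: r² - 13r + 40 = 0
Factor: (r - 8)(r - 5) = 0, so r = 8, 5.
General solution: w(n) = A·8ⁿ + B·5ⁿ

Characteristic: r² - 13r + 40 = 0, Roots: r = 8, 5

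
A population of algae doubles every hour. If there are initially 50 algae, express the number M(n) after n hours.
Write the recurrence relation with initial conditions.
Each hour multiplies the count by 2, so the count after n hours depends only on the count after n-1 hours: M(n) = 2 × M(n-1). The starting count gives M(0) = 50.
Unrolling n times gives the closed form M(n) = 50 × 2ⁿ.

M(n) = 2 × M(n-1), M(0) = 50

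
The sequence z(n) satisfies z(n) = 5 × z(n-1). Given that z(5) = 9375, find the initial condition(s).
In general z(n) = 5ⁿ · z(0). At n = 5: z(0) = z(5) / 5^5 = 9375 / 3125 = 3.

z(0) = 3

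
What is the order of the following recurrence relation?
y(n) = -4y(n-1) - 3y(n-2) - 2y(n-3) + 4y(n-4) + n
The order is the largest lag k for which y(n-k) appears. Here the deepest term is y(n-4) (the n term is non-homogeneous and does not affect the order), so the order is 4.

Order 4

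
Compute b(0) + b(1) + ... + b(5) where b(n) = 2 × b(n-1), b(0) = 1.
Computing the sequence terms: 1, 2, 4, 8, 16, 32
Adding these values together:

63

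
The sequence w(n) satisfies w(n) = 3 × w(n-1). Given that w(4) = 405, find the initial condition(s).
In general w(n) = 3ⁿ · w(0). At n = 4: w(0) = w(4) / 3^4 = 405 / 81 = 5.

w(0) = 5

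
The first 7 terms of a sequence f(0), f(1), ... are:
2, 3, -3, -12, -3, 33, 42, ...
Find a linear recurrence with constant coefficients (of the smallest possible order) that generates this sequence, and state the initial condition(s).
Look for the lowest-order linear relation among consecutive terms.
Observation: f(n) - 1·f(n-1) - (-3)·f(n-2) = 0 holds for the shown terms, and no order-1 relation f(n) = α·f(n-1) + β fits.
Check at n=3: 1·-3 + (-3)·3 = -12. ✓

f(n) = f(n-1) - 3f(n-2), f(0) = 2, f(1) = 3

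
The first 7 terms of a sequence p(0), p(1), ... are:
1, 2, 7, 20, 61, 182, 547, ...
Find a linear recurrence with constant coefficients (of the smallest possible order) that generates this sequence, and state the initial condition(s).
Look for the lowest-order linear relation among consecutive terms.
Observation: p(n) - 2·p(n-1) - (3)·p(n-2) = 0 holds for the shown terms, and no order-1 relation p(n) = α·p(n-1) + β fits.
Check at n=3: 2·7 + (3)·2 = 20. ✓

p(n) = 2p(n-1) + 3p(n-2), p(0) = 1, p(1) = 2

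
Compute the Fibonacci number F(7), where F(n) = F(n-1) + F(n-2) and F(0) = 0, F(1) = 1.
Computing the sequence terms:
0, 1, 1, 2, 3, 5, 8, 13

13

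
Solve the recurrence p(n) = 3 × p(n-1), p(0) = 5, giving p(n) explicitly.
Recurrence: p(n) = 3 × p(n-1), initial: p(0) = 5.
Each term is 3 times the previous, so this is geometric with ratio 3. After n steps: p(n) = p(0)·3ⁿ = 5·3ⁿ.

p(n) = 5·3ⁿ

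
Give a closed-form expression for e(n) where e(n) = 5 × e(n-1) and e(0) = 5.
Recurrence: e(n) = 5 × e(n-1), initial: e(0) = 5.
Each term is 5 times the previous, so this is geometric with ratio 5. After n steps: e(n) = e(0)·5ⁿ = 5·5ⁿ.

e(n) = 5·5ⁿ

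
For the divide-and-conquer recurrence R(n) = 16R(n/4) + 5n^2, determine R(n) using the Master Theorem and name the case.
Master Theorem template: R(n) = a·R(n/b) + f(n).
Here: a=16, b=4, f(n)=5n^2
Compute log_b(a) = log_4(16) = 2.
f(n) = 5n^2 = Θ(n^2). Case 2: R(n) = Θ(n^2 log n).

Case 2: R(n) = Θ(n^2 log n)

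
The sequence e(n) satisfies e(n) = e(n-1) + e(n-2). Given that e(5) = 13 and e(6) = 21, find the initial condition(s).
Work backwards using e(k) = e(k+2) - e(k+1):
e(4) = e(6) - e(5) = 21 - 13 = 8
e(3) = e(5) - e(4) = 13 - 8 = 5
e(2) = e(4) - e(3) = 8 - 5 = 3
e(1) = e(3) - e(2) = 5 - 3 = 2
e(0) = e(2) - e(1) = 3 - 2 = 1

e(0) = 1, e(1) = 2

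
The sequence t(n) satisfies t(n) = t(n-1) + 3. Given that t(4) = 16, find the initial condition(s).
t(4) = t(0) + 4·3, so t(0) = 16 - 12 = 4.

t(0) = 4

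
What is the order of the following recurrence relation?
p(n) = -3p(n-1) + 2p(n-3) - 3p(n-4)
The order is the largest lag k for which p(n-k) appears. Here the deepest term is p(n-4), so the order is 4.

Order 4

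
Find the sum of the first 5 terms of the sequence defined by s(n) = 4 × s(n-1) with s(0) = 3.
Computing the sequence terms: 3, 12, 48, 192, 768
Adding these values together:

1023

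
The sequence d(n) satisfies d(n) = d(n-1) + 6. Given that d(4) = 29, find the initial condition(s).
d(4) = d(0) + 4·6, so d(0) = 29 - 24 = 5.

d(0) = 5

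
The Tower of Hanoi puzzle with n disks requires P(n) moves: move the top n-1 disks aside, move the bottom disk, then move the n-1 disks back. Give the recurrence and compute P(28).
Moving n disks = move the top n-1 disks aside (P(n-1) moves) + move the largest disk (1 move) + move the n-1 disks back on top (P(n-1) moves), so P(n) = 2P(n-1) + 1, with P(1) = 1 (a single disk takes one move).
First terms: 1, 3, 7, 15, 31, 63, … — each is one less than a power of 2. Indeed P(n) + 1 = 2(P(n-1) + 1) with P(1) + 1 = 2, so P(n) + 1 = 2ⁿ and P(n) = 2ⁿ - 1.
Hence P(28) = 2^28 - 1 = 268435456 - 1 = 268435455.

P(n) = 2P(n-1) + 1, P(1) = 1; P(28) = 268435455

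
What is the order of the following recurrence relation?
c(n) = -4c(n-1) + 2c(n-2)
The order is the largest lag k for which c(n-k) appears. Here the deepest term is c(n-2), so the order is 2.

Order 2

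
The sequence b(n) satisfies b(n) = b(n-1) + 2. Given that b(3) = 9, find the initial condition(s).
b(3) = b(0) + 3·2, so b(0) = 9 - 6 = 3.

b(0) = 3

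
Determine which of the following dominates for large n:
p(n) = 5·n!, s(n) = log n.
Comparing growth rates:
Growth-rate hierarchy: log n ≺ any polynomial ≺ any exponential cⁿ (c>1) ≺ n! ≺ nⁿ.
factorial dominates logarithmic asymptotically.

p(n) grows faster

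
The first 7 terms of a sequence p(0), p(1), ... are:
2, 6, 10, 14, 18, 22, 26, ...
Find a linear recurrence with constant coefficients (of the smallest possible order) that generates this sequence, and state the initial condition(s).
Look for the lowest-order linear relation among consecutive terms.
Observation: consecutive differences are constant (= 4).
Check at n=2: 1·6 + 4 = 10. ✓

p(n) = p(n-1) + 4, p(0) = 2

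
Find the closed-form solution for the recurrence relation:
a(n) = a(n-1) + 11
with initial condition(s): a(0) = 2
Recurrence: a(n) = a(n-1) + 11, initial: a(0) = 2.
Each step adds 11, so a(n) = a(0) + 11n = 11n + 2.

a(n) = 11n + 2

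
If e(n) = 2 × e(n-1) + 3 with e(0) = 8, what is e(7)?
Computing step by step:
e(0) = 8
e(1) = 2 × 8 + 3 = 19
e(2) = 2 × 19 + 3 = 41
e(3) = 2 × 41 + 3 = 85
e(4) = 2 × 85 + 3 = 173
e(5) = 2 × 173 + 3 = 349
e(6) = 2 × 349 + 3 = 701
e(7) = 2 × 701 + 3 = 1405

1405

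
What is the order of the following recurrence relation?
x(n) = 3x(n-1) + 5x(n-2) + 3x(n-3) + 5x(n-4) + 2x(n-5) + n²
The order is the largest lag k for which x(n-k) appears. Here the deepest term is x(n-5) (the n² term is non-homogeneous and does not affect the order), so the order is 5.

Order 5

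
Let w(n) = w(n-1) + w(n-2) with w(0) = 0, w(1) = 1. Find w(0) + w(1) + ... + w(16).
Computing the sequence terms: 0, 1, 1, 2, 3, 5, 8, 13, 21, 34, 55, 89, 144, 233, 377, 610, 987
Adding these values together:

2583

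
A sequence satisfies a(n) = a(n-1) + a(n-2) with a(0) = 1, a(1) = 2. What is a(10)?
Computing the sequence terms:
1, 2, 3, 5, 8, 13, 21, 34, 55, 89, 144

144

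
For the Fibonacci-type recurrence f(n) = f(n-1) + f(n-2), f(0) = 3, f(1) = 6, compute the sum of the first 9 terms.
Computing the sequence terms: 3, 6, 9, 15, 24, 39, 63, 102, 165
Adding these values together:

426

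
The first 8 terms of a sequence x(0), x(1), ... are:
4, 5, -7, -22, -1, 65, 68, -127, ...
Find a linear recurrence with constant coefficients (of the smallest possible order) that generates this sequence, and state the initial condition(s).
Look for the lowest-order linear relation among consecutive terms.
Observation: x(n) - 1·x(n-1) - (-3)·x(n-2) = 0 holds for the shown terms, and no order-1 relation x(n) = α·x(n-1) + β fits.
Check at n=3: 1·-7 + (-3)·5 = -22. ✓

x(n) = x(n-1) - 3x(n-2), x(0) = 4, x(1) = 5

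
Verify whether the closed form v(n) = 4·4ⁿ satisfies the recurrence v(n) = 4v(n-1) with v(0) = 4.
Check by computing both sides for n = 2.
From the recurrence with v(0) = 4:
  v(0) = 4, v(1) = 16, v(2) = 64
  so the recurrence gives v(2) = 64.
From the proposed closed form v(n) = 4·4ⁿ:
  v(2) = 64.
Both sides give 64 at n = 2, and the initial condition(s) match, so the closed form is consistent.

Yes, the closed form is correct.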